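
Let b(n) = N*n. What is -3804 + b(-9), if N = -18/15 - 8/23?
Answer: -435858/115 ≈ -3790.1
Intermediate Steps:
N = -178/115 (N = -18*1/15 - 8*1/23 = -6/5 - 8/23 = -178/115 ≈ -1.5478)
b(n) = -178*n/115
-3804 + b(-9) = -3804 - 178/115*(-9) = -3804 + 1602/115 = -435858/115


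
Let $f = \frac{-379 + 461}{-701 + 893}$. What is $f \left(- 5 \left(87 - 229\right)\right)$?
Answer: $\frac{14555}{48} \approx 303.23$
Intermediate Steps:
$f = \frac{41}{96}$ ($f = \frac{82}{192} = 82 \cdot \frac{1}{192} = \frac{41}{96} \approx 0.42708$)
$f \left(- 5 \left(87 - 229\right)\right) = \frac{41 \left(- 5 \left(87 - 229\right)\right)}{96} = \frac{41 \left(\left(-5\right) \left(-142\right)\right)}{96} = \frac{41}{96} \cdot 710 = \frac{14555}{48}$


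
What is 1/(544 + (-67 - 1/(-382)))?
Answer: 382/182215 ≈ 0.0020964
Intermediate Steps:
1/(544 + (-67 - 1/(-382))) = 1/(544 + (-67 - 1*(-1/382))) = 1/(544 + (-67 + 1/382)) = 1/(544 - 25593/382) = 1/(182215/382) = 382/182215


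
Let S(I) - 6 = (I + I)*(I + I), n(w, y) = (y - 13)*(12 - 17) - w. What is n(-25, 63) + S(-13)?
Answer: 457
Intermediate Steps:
n(w, y) = 65 - w - 5*y (n(w, y) = (-13 + y)*(-5) - w = (65 - 5*y) - w = 65 - w - 5*y)
S(I) = 6 + 4*I² (S(I) = 6 + (I + I)*(I + I) = 6 + (2*I)*(2*I) = 6 + 4*I²)
n(-25, 63) + S(-13) = (65 - 1*(-25) - 5*63) + (6 + 4*(-13)²) = (65 + 25 - 315) + (6 + 4*169) = -225 + (6 + 676) = -225 + 682 = 457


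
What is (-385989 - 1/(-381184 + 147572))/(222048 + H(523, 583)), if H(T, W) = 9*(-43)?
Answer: -90171662267/51782669532 ≈ -1.7413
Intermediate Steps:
H(T, W) = -387
(-385989 - 1/(-381184 + 147572))/(222048 + H(523, 583)) = (-385989 - 1/(-381184 + 147572))/(222048 - 387) = (-385989 - 1/(-233612))/221661 = (-385989 - 1*(-1/233612))*(1/221661) = (-385989 + 1/233612)*(1/221661) = -90171662267/233612*1/221661 = -90171662267/51782669532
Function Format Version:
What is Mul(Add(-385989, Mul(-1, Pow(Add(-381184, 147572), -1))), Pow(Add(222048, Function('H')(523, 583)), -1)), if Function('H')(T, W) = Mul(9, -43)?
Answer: Rational(-90171662267, 51782669532) ≈ -1.7413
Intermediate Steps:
Function('H')(T, W) = -387
Mul(Add(-385989, Mul(-1, Pow(Add(-381184, 147572), -1))), Pow(Add(222048, Function('H')(523, 583)), -1)) = Mul(Add(-385989, Mul(-1, Pow(Add(-381184, 147572), -1))), Pow(Add(222048, -387), -1)) = Mul(Add(-385989, Mul(-1, Pow(-233612, -1))), Pow(221661, -1)) = Mul(Add(-385989, Mul(-1, Rational(-1, 233612))), Rational(1, 221661)) = Mul(Add(-385989, Rational(1, 233612)), Rational(1, 221661)) = Mul(Rational(-90171662267, 233612), Rational(1, 221661)) = Rational(-90171662267, 51782669532)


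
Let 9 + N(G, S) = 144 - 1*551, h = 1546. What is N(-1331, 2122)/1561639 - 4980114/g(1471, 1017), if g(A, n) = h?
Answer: -3888570444991/1207146947 ≈ -3221.3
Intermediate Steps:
g(A, n) = 1546
N(G, S) = -416 (N(G, S) = -9 + (144 - 1*551) = -9 + (144 - 551) = -9 - 407 = -416)
N(-1331, 2122)/1561639 - 4980114/g(1471, 1017) = -416/1561639 - 4980114/1546 = -416*1/1561639 - 4980114*1/1546 = -416/1561639 - 2490057/773 = -3888570444991/1207146947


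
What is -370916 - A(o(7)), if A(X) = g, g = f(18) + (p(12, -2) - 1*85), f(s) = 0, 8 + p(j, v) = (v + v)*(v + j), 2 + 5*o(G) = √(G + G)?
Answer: -370783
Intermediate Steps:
o(G) = -⅖ + √2*√G/5 (o(G) = -⅖ + √(G + G)/5 = -⅖ + √(2*G)/5 = -⅖ + (√2*√G)/5 = -⅖ + √2*√G/5)
p(j, v) = -8 + 2*v*(j + v) (p(j, v) = -8 + (v + v)*(v + j) = -8 + (2*v)*(j + v) = -8 + 2*v*(j + v))
g = -133 (g = 0 + ((-8 + 2*(-2)² + 2*12*(-2)) - 1*85) = 0 + ((-8 + 2*4 - 48) - 85) = 0 + ((-8 + 8 - 48) - 85) = 0 + (-48 - 85) = 0 - 133 = -133)
A(X) = -133
-370916 - A(o(7)) = -370916 - 1*(-133) = -370916 + 133 = -370783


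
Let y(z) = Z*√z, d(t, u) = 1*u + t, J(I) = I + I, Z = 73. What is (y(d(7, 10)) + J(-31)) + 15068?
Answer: 15006 + 73*√17 ≈ 15307.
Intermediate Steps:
J(I) = 2*I
d(t, u) = t + u (d(t, u) = u + t = t + u)
y(z) = 73*√z
(y(d(7, 10)) + J(-31)) + 15068 = (73*√(7 + 10) + 2*(-31)) + 15068 = (73*√17 - 62) + 15068 = (-62 + 73*√17) + 15068 = 15006 + 73*√17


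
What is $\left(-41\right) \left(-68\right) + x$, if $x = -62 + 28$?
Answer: $2754$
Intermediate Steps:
$x = -34$
$\left(-41\right) \left(-68\right) + x = \left(-41\right) \left(-68\right) - 34 = 2788 - 34 = 2754$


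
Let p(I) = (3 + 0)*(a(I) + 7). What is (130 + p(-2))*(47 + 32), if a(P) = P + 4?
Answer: 12403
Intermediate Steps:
a(P) = 4 + P
p(I) = 33 + 3*I (p(I) = (3 + 0)*((4 + I) + 7) = 3*(11 + I) = 33 + 3*I)
(130 + p(-2))*(47 + 32) = (130 + (33 + 3*(-2)))*(47 + 32) = (130 + (33 - 6))*79 = (130 + 27)*79 = 157*79 = 12403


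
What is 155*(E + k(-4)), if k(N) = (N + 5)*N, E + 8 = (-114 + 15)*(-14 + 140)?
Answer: -1935330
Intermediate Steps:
E = -12482 (E = -8 + (-114 + 15)*(-14 + 140) = -8 - 99*126 = -8 - 12474 = -12482)
k(N) = N*(5 + N) (k(N) = (5 + N)*N = N*(5 + N))
155*(E + k(-4)) = 155*(-12482 - 4*(5 - 4)) = 155*(-12482 - 4*1) = 155*(-12482 - 4) = 155*(-12486) = -1935330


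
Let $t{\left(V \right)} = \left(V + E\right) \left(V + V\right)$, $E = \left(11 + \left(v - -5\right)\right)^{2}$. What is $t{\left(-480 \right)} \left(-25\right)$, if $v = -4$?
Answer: $-8064000$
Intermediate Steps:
$E = 144$ ($E = \left(11 - -1\right)^{2} = \left(11 + \left(-4 + 5\right)\right)^{2} = \left(11 + 1\right)^{2} = 12^{2} = 144$)
$t{\left(V \right)} = 2 V \left(144 + V\right)$ ($t{\left(V \right)} = \left(V + 144\right) \left(V + V\right) = \left(144 + V\right) 2 V = 2 V \left(144 + V\right)$)
$t{\left(-480 \right)} \left(-25\right) = 2 \left(-480\right) \left(144 - 480\right) \left(-25\right) = 2 \left(-480\right) \left(-336\right) \left(-25\right) = 322560 \left(-25\right) = -8064000$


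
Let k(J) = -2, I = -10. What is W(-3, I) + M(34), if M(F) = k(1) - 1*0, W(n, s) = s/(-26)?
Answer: -21/13 ≈ -1.6154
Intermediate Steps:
W(n, s) = -s/26 (W(n, s) = s*(-1/26) = -s/26)
M(F) = -2 (M(F) = -2 - 1*0 = -2 + 0 = -2)
W(-3, I) + M(34) = -1/26*(-10) - 2 = 5/13 - 2 = -21/13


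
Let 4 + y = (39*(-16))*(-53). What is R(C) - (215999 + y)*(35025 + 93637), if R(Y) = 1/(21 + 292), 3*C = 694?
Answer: -10030228464801/313 ≈ -3.2045e+10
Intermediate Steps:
y = 33068 (y = -4 + (39*(-16))*(-53) = -4 - 624*(-53) = -4 + 33072 = 33068)
C = 694/3 (C = (⅓)*694 = 694/3 ≈ 231.33)
R(Y) = 1/313
R(C) - (215999 + y)*(35025 + 93637) = 1/313 - (215999 + 33068)*(35025 + 93637) = 1/313 - 249067*128662 = 1/313 - 1*32045458354 = 1/313 - 32045458354 = -10030228464801/313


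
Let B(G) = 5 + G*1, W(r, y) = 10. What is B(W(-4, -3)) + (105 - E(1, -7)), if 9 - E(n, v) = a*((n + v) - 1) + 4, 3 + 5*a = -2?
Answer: 122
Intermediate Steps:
a = -1 (a = -3/5 + (1/5)*(-2) = -3/5 - 2/5 = -1)
B(G) = 5 + G
E(n, v) = 4 + n + v (E(n, v) = 9 - (-((n + v) - 1) + 4) = 9 - (-(-1 + n + v) + 4) = 9 - ((1 - n - v) + 4) = 9 - (5 - n - v) = 9 + (-5 + n + v) = 4 + n + v)
B(W(-4, -3)) + (105 - E(1, -7)) = (5 + 10) + (105 - (4 + 1 - 7)) = 15 + (105 - 1*(-2)) = 15 + (105 + 2) = 15 + 107 = 122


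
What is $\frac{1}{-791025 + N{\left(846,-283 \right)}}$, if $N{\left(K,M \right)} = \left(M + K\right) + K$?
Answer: $- \frac{1}{789616} \approx -1.2664 \cdot 10^{-6}$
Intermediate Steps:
$N{\left(K,M \right)} = M + 2 K$ ($N{\left(K,M \right)} = \left(K + M\right) + K = M + 2 K$)
$\frac{1}{-791025 + N{\left(846,-283 \right)}} = \frac{1}{-791025 + \left(-283 + 2 \cdot 846\right)} = \frac{1}{-791025 + \left(-283 + 1692\right)} = \frac{1}{-791025 + 1409} = \frac{1}{-789616} = - \frac{1}{789616}$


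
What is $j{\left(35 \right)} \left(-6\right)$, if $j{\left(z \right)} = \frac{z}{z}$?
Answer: $-6$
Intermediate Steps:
$j{\left(z \right)} = 1$
$j{\left(35 \right)} \left(-6\right) = 1 \left(-6\right) = -6$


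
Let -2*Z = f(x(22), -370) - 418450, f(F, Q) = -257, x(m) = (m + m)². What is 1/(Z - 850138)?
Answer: -2/1281569 ≈ -1.5606e-6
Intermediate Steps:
x(m) = 4*m² (x(m) = (2*m)² = 4*m²)
Z = 418707/2 (Z = -(-257 - 418450)/2 = -½*(-418707) = 418707/2 ≈ 2.0935e+5)
1/(Z - 850138) = 1/(418707/2 - 850138) = 1/(-1281569/2) = -2/1281569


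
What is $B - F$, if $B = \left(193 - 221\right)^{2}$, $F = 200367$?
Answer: $-199583$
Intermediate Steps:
$B = 784$ ($B = \left(-28\right)^{2} = 784$)
$B - F = 784 - 200367 = -199583$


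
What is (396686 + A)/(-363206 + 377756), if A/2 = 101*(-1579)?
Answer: 38864/7275 ≈ 5.3421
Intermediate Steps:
A = -318958 (A = 2*(101*(-1579)) = 2*(-159479) = -318958)
(396686 + A)/(-363206 + 377756) = (396686 - 318958)/(-363206 + 377756) = 77728/14550 = 77728*(1/14550) = 38864/7275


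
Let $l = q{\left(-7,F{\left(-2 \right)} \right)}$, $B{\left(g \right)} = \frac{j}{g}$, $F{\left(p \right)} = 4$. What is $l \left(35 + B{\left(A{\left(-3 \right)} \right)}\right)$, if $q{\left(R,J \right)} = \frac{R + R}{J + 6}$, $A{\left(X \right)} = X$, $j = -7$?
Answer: $- \frac{784}{15} \approx -52.267$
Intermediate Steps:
$B{\left(g \right)} = - \frac{7}{g}$
$q{\left(R,J \right)} = \frac{2 R}{6 + J}$
$l = - \frac{7}{5}$ ($l = 2 \left(-7\right) \frac{1}{6 + 4} = 2 \left(-7\right) \frac{1}{10} = - \frac{7}{5} \approx -1.4$)
$l \left(35 + B{\left(A{\left(-3 \right)} \right)}\right) = - \frac{7 \left(35 - \frac{7}{-3}\right)}{5} = - \frac{7 \left(35 - - \frac{7}{3}\right)}{5} = - \frac{7 \left(35 + \frac{7}{3}\right)}{5} = \left(- \frac{7}{5}\right) \frac{112}{3} = - \frac{784}{15}$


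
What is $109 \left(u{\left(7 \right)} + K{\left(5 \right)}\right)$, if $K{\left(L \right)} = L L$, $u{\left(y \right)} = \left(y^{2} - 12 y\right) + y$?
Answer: $-327$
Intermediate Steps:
$u{\left(y \right)} = y^{2} - 11 y$
$K{\left(L \right)} = L^{2}$
$109 \left(u{\left(7 \right)} + K{\left(5 \right)}\right) = 109 \left(7 \left(-11 + 7\right) + 5^{2}\right) = 109 \left(7 \left(-4\right) + 25\right) = 109 \left(-28 + 25\right) = 109 \left(-3\right) = -327$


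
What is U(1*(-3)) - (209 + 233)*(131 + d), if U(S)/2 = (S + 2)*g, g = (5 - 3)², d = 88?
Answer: -96806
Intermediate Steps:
g = 4 (g = 2² = 4)
U(S) = 16 + 8*S (U(S) = 2*((S + 2)*4) = 2*((2 + S)*4) = 2*(8 + 4*S) = 16 + 8*S)
U(1*(-3)) - (209 + 233)*(131 + d) = (16 + 8*(1*(-3))) - (209 + 233)*(131 + 88) = (16 + 8*(-3)) - 442*219 = (16 - 24) - 1*96798 = -8 - 96798 = -96806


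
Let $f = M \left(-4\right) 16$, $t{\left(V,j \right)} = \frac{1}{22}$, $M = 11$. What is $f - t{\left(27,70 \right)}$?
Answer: $- \frac{15489}{22} \approx -704.04$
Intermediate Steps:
$t{\left(V,j \right)} = \frac{1}{22}$
$f = -704$ ($f = 11 \left(-4\right) 16 = \left(-44\right) 16 = -704$)
$f - t{\left(27,70 \right)} = -704 - \frac{1}{22} = - \frac{15489}{22}$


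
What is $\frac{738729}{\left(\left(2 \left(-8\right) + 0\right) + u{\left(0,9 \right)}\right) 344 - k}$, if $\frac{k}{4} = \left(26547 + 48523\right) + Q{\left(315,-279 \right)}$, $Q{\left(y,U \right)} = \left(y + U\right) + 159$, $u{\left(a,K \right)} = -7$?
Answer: $- \frac{738729}{308972} \approx -2.3909$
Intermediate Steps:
$Q{\left(y,U \right)} = 159 + U + y$ ($Q{\left(y,U \right)} = \left(U + y\right) + 159 = 159 + U + y$)
$k = 301060$ ($k = 4 \left(\left(26547 + 48523\right) + \left(159 - 279 + 315\right)\right) = 4 \left(75070 + 195\right) = 4 \cdot 75265 = 301060$)
$\frac{738729}{\left(\left(2 \left(-8\right) + 0\right) + u{\left(0,9 \right)}\right) 344 - k} = \frac{738729}{\left(\left(2 \left(-8\right) + 0\right) - 7\right) 344 - 301060} = \frac{738729}{\left(\left(-16 + 0\right) - 7\right) 344 - 301060} = \frac{738729}{\left(-16 - 7\right) 344 - 301060} = \frac{738729}{\left(-23\right) 344 - 301060} = \frac{738729}{-7912 - 301060} = \frac{738729}{-308972} = 738729 \left(- \frac{1}{308972}\right) = - \frac{738729}{308972}$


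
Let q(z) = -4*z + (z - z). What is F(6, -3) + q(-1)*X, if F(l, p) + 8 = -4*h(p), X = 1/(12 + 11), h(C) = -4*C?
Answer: -1284/23 ≈ -55.826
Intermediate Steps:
q(z) = -4*z (q(z) = -4*z + 0 = -4*z)
X = 1/23 ≈ 0.043478
F(l, p) = -8 + 16*p (F(l, p) = -8 - (-16)*p = -8 + 16*p)
F(6, -3) + q(-1)*X = (-8 + 16*(-3)) - 4*(-1)*(1/23) = (-8 - 48) + 4*(1/23) = -56 + 4/23 = -1284/23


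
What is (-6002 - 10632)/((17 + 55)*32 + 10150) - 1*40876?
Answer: -254543169/6227 ≈ -40877.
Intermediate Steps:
(-6002 - 10632)/((17 + 55)*32 + 10150) - 1*40876 = -16634/(72*32 + 10150) - 40876 = -16634/(2304 + 10150) - 40876 = -16634/12454 - 40876 = -16634*1/12454 - 40876 = -8317/6227 - 40876 = -254543169/6227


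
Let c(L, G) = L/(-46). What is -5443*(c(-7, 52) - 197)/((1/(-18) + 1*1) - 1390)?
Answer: -443577285/575069 ≈ -771.35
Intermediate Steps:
c(L, G) = -L/46 (c(L, G) = L*(-1/46) = -L/46)
-5443*(c(-7, 52) - 197)/((1/(-18) + 1*1) - 1390) = -5443*(-1/46*(-7) - 197)/((1/(-18) + 1*1) - 1390) = -5443*(7/46 - 197)/((-1/18 + 1) - 1390) = -5443*(-9055/(46*(17/18 - 1390))) = -5443/((-25003/18*(-46/9055))) = -5443/575069/81495 = -5443*81495/575069 = -443577285/575069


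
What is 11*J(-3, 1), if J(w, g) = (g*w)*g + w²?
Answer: 66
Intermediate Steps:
J(w, g) = w² + w*g² (J(w, g) = w*g² + w² = w² + w*g²)
11*J(-3, 1) = 11*(-3*(-3 + 1²)) = 11*(-3*(-3 + 1)) = 11*(-3*(-2)) = 11*6 = 66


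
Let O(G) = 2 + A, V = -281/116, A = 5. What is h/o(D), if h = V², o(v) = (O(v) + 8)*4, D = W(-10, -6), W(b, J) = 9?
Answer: 78961/807360 ≈ 0.097801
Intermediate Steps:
V = -281/116 (V = -281*1/116 = -281/116 ≈ -2.4224)
D = 9
O(G) = 7 (O(G) = 2 + 5 = 7)
o(v) = 60 (o(v) = (7 + 8)*4 = 15*4 = 60)
h = 78961/13456 (h = (-281/116)² = 78961/13456 ≈ 5.8681)
h/o(D) = (78961/13456)/60 = (78961/13456)*(1/60) = 78961/807360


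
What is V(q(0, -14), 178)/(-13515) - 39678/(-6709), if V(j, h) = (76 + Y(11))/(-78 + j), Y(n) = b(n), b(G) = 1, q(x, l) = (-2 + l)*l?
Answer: 78291716227/13238131710 ≈ 5.9141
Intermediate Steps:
q(x, l) = l*(-2 + l)
Y(n) = 1
V(j, h) = 77/(-78 + j) (V(j, h) = (76 + 1)/(-78 + j) = 77/(-78 + j))
V(q(0, -14), 178)/(-13515) - 39678/(-6709) = (77/(-78 - 14*(-2 - 14)))/(-13515) - 39678/(-6709) = (77/(-78 - 14*(-16)))*(-1/13515) - 39678*(-1/6709) = (77/(-78 + 224))*(-1/13515) + 39678/6709 = (77/146)*(-1/13515) + 39678/6709 = -77/1973190 + 39678/6709 = 78291716227/13238131710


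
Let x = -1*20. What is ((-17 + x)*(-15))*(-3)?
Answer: -1665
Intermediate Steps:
x = -20
((-17 + x)*(-15))*(-3) = ((-17 - 20)*(-15))*(-3) = -37*(-15)*(-3) = 555*(-3) = -1665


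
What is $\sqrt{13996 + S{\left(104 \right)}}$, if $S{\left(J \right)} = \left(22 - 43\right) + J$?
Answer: $19 \sqrt{39} \approx 118.65$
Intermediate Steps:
$S{\left(J \right)} = -21 + J$
$\sqrt{13996 + S{\left(104 \right)}} = \sqrt{13996 + \left(-21 + 104\right)} = \sqrt{13996 + 83} = \sqrt{14079} = 19 \sqrt{39}$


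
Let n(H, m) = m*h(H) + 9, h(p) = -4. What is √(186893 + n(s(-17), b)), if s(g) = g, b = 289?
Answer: √185746 ≈ 430.98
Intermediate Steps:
n(H, m) = 9 - 4*m (n(H, m) = m*(-4) + 9 = -4*m + 9 = 9 - 4*m)
√(186893 + n(s(-17), b)) = √(186893 + (9 - 4*289)) = √(186893 + (9 - 1156)) = √(186893 - 1147) = √185746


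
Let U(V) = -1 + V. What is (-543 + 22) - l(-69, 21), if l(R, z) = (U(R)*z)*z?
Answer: 30349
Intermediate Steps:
l(R, z) = z**2*(-1 + R) (l(R, z) = ((-1 + R)*z)*z = (z*(-1 + R))*z = z**2*(-1 + R))
(-543 + 22) - l(-69, 21) = (-543 + 22) - 21**2*(-1 - 69) = -521 - 441*(-70) = -521 - 1*(-30870) = -521 + 30870 = 30349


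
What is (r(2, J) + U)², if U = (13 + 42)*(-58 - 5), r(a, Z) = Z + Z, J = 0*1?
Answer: 12006225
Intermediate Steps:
J = 0
r(a, Z) = 2*Z
U = -3465 (U = 55*(-63) = -3465)
(r(2, J) + U)² = (2*0 - 3465)² = (0 - 3465)² = (-3465)² = 12006225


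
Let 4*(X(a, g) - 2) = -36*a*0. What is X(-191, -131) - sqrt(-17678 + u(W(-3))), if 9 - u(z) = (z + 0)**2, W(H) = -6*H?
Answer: 2 - I*sqrt(17993) ≈ 2.0 - 134.14*I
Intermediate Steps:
X(a, g) = 2 (X(a, g) = 2 + (-36*a*0)/4 = 2 + (1/4)*0 = 2 + 0 = 2)
u(z) = 9 - z**2 (u(z) = 9 - (z + 0)**2 = 9 - z**2)
X(-191, -131) - sqrt(-17678 + u(W(-3))) = 2 - sqrt(-17678 + (9 - (-6*(-3))**2)) = 2 - sqrt(-17678 + (9 - 1*18**2)) = 2 - sqrt(-17678 + (9 - 1*324)) = 2 - sqrt(-17678 + (9 - 324)) = 2 - sqrt(-17678 - 315) = 2 - sqrt(-17993) = 2 - I*sqrt(17993)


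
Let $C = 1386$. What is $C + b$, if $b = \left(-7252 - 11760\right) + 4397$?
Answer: $-13229$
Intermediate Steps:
$b = -14615$ ($b = \left(-7252 - 11760\right) + 4397 = -19012 + 4397 = -14615$)
$C + b = 1386 - 14615 = -13229$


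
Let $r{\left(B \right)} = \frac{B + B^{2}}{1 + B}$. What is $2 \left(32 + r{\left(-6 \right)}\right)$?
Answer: $52$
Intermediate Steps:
$r{\left(B \right)} = \frac{B + B^{2}}{1 + B}$
$2 \left(32 + r{\left(-6 \right)}\right) = 2 \left(32 - 6\right) = 2 \cdot 26 = 52$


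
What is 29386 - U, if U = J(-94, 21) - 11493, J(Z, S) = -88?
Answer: 40967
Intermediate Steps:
U = -11581 (U = -88 - 11493 = -11581)
29386 - U = 29386 - 1*(-11581) = 29386 + 11581 = 40967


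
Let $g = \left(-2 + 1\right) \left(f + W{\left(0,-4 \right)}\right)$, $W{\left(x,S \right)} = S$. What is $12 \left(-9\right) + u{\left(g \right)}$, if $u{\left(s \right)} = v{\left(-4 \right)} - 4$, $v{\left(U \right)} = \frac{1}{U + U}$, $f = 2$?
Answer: $- \frac{897}{8} \approx -112.13$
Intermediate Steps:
$v{\left(U \right)} = \frac{1}{2 U}$
$g = 2$ ($g = \left(-2 + 1\right) \left(2 - 4\right) = \left(-1\right) \left(-2\right) = 2$)
$u{\left(s \right)} = - \frac{33}{8}$ ($u{\left(s \right)} = \frac{1}{2 \left(-4\right)} - 4 = \frac{1}{2} \left(- \frac{1}{4}\right) - 4 = - \frac{1}{8} - 4 = - \frac{33}{8}$)
$12 \left(-9\right) + u{\left(g \right)} = 12 \left(-9\right) - \frac{33}{8} = -108 - \frac{33}{8} = - \frac{897}{8}$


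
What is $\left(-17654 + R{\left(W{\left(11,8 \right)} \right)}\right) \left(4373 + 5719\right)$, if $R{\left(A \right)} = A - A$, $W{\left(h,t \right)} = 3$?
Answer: $-178164168$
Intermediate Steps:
$R{\left(A \right)} = 0$
$\left(-17654 + R{\left(W{\left(11,8 \right)} \right)}\right) \left(4373 + 5719\right) = \left(-17654 + 0\right) \left(4373 + 5719\right) = \left(-17654\right) 10092 = -178164168$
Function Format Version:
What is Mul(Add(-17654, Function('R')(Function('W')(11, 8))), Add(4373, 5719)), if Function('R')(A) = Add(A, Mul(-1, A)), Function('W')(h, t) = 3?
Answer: -178164168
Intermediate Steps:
Function('R')(A) = 0
Mul(Add(-17654, Function('R')(Function('W')(11, 8))), Add(4373, 5719)) = Mul(Add(-17654, 0), Add(4373, 5719)) = Mul(-17654, 10092) = -178164168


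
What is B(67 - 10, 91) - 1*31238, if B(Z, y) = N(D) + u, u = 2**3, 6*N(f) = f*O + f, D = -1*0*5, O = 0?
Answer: -31230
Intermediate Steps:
D = 0 (D = 0*5 = 0)
N(f) = f/6 (N(f) = (f*0 + f)/6 = (0 + f)/6 = f/6)
u = 8
B(Z, y) = 8 (B(Z, y) = (1/6)*0 + 8 = 0 + 8 = 8)
B(67 - 10, 91) - 1*31238 = 8 - 1*31238 = 8 - 31238 = -31230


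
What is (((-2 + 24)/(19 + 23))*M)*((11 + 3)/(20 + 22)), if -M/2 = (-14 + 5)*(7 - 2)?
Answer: 110/7 ≈ 15.714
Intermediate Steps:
M = 90 (M = -2*(-14 + 5)*(7 - 2) = -(-18)*5 = -2*(-45) = 90)
(((-2 + 24)/(19 + 23))*M)*((11 + 3)/(20 + 22)) = (((-2 + 24)/(19 + 23))*90)*((11 + 3)/(20 + 22)) = ((22/42)*90)*(14/42) = ((22*(1/42))*90)*(14*(1/42)) = ((11/21)*90)*(⅓) = (330/7)*(⅓) = 110/7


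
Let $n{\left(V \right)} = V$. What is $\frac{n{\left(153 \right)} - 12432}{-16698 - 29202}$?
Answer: $\frac{4093}{15300} \approx 0.26752$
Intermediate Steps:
$\frac{n{\left(153 \right)} - 12432}{-16698 - 29202} = \frac{153 - 12432}{-16698 - 29202} = \frac{153 + \left(-21924 + 9492\right)}{-45900} = \left(153 - 12432\right) \left(- \frac{1}{45900}\right) = \left(-12279\right) \left(- \frac{1}{45900}\right) = \frac{4093}{15300}$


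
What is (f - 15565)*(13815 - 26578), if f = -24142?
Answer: 506780441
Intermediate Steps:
(f - 15565)*(13815 - 26578) = (-24142 - 15565)*(13815 - 26578) = -39707*(-12763) = 506780441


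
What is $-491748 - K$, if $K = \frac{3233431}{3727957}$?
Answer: $- \frac{1833218632267}{3727957} \approx -4.9175 \cdot 10^{5}$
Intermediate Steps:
$K = \frac{3233431}{3727957}$ ($K = 3233431 \cdot \frac{1}{3727957} = \frac{3233431}{3727957} \approx 0.86735$)
$-491748 - K = -491748 - \frac{3233431}{3727957} = - \frac{1833218632267}{3727957}$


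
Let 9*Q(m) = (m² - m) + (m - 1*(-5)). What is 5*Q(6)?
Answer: 205/9 ≈ 22.778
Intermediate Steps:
Q(m) = 5/9 + m²/9 (Q(m) = ((m² - m) + (m - 1*(-5)))/9 = ((m² - m) + (m + 5))/9 = ((m² - m) + (5 + m))/9 = (5 + m²)/9 = 5/9 + m²/9)
5*Q(6) = 5*(5/9 + (⅑)*6²) = 5*(5/9 + (⅑)*36) = 5*(5/9 + 4) = 5*(41/9) = 205/9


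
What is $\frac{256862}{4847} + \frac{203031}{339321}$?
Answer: $\frac{29380920653}{548229629} \approx 53.592$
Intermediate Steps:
$\frac{256862}{4847} + \frac{203031}{339321} = 256862 \cdot \frac{1}{4847} + 203031 \cdot \frac{1}{339321} = \frac{256862}{4847} + \frac{67677}{113107} = \frac{29380920653}{548229629}$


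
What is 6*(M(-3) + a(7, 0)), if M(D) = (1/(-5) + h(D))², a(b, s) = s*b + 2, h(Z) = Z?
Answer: 1836/25 ≈ 73.440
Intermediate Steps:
a(b, s) = 2 + b*s (a(b, s) = b*s + 2 = 2 + b*s)
M(D) = (-⅕ + D)² (M(D) = (1/(-5) + D)² = (1*(-⅕) + D)² = (-⅕ + D)²)
6*(M(-3) + a(7, 0)) = 6*((-1 + 5*(-3))²/25 + (2 + 7*0)) = 6*((-1 - 15)²/25 + (2 + 0)) = 6*((1/25)*(-16)² + 2) = 6*((1/25)*256 + 2) = 6*(256/25 + 2) = 6*(306/25) = 1836/25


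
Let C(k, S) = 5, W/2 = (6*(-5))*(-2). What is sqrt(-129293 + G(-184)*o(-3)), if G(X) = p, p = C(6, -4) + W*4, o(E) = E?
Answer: 2*I*sqrt(32687) ≈ 361.59*I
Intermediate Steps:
W = 120 (W = 2*((6*(-5))*(-2)) = 2*(-30*(-2)) = 2*60 = 120)
p = 485 (p = 5 + 120*4 = 5 + 480 = 485)
G(X) = 485
sqrt(-129293 + G(-184)*o(-3)) = sqrt(-129293 + 485*(-3)) = sqrt(-129293 - 1455) = sqrt(-130748) = 2*I*sqrt(32687)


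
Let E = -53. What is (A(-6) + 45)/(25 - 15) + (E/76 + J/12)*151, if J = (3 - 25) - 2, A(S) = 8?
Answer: -152761/380 ≈ -402.00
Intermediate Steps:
J = -24 (J = -22 - 2 = -24)
(A(-6) + 45)/(25 - 15) + (E/76 + J/12)*151 = (8 + 45)/(25 - 15) + (-53/76 - 24/12)*151 = 53/10 + (-53*1/76 - 24*1/12)*151 = 53*(⅒) + (-53/76 - 2)*151 = 53/10 - 205/76*151 = 53/10 - 30955/76 = -152761/380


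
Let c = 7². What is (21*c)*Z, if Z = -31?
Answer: -31899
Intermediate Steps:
c = 49
(21*c)*Z = (21*49)*(-31) = 1029*(-31) = -31899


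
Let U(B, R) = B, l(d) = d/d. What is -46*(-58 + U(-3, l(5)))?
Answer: 2806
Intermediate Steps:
l(d) = 1
-46*(-58 + U(-3, l(5))) = -46*(-58 - 3) = -46*(-61) = 2806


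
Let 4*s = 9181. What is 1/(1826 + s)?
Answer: 4/16485 ≈ 0.00024264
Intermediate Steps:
s = 9181/4 (s = (1/4)*9181 = 9181/4 ≈ 2295.3)
1/(1826 + s) = 1/(1826 + 9181/4) = 1/(16485/4) = 4/16485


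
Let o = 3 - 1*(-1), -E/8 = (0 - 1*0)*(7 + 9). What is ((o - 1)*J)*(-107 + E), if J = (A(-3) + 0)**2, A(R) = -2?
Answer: -1284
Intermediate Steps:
J = 4 (J = (-2 + 0)**2 = (-2)**2 = 4)
E = 0 (E = -8*(0 - 1*0)*(7 + 9) = -8*(0 + 0)*16 = -0*16 = -8*0 = 0)
o = 4 (o = 3 + 1 = 4)
((o - 1)*J)*(-107 + E) = ((4 - 1)*4)*(-107 + 0) = (3*4)*(-107) = 12*(-107) = -1284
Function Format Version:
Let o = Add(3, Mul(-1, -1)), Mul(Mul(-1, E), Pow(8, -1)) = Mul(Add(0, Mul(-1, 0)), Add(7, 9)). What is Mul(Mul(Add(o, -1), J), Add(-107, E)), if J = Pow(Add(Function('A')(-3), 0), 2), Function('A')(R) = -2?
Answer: -1284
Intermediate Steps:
J = 4 (J = Pow(Add(-2, 0), 2) = Pow(-2, 2) = 4)
E = 0 (E = Mul(-8, Mul(Add(0, Mul(-1, 0)), Add(7, 9))) = Mul(-8, Mul(Add(0, 0), 16)) = Mul(-8, Mul(0, 16)) = Mul(-8, 0) = 0)
o = 4 (o = Add(3, 1) = 4)
Mul(Mul(Add(o, -1), J), Add(-107, E)) = Mul(Mul(Add(4, -1), 4), Add(-107, 0)) = Mul(Mul(3, 4), -107) = Mul(12, -107) = -1284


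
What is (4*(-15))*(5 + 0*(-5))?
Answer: -300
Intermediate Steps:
(4*(-15))*(5 + 0*(-5)) = -60*(5 + 0) = -60*5 = -300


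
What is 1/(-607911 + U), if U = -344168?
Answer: -1/952079 ≈ -1.0503e-6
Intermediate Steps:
1/(-607911 + U) = 1/(-607911 - 344168) = 1/(-952079) = -1/952079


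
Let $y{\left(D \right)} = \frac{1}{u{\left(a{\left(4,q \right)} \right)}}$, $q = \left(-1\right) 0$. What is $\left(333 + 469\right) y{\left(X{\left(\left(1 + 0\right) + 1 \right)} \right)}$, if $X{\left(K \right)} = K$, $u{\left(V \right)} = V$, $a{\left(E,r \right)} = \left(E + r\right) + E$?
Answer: $\frac{401}{4} \approx 100.25$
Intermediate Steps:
$q = 0$
$a{\left(E,r \right)} = r + 2 E$
$y{\left(D \right)} = \frac{1}{8}$ ($y{\left(D \right)} = \frac{1}{0 + 2 \cdot 4} = \frac{1}{0 + 8} = \frac{1}{8}$)
$\left(333 + 469\right) y{\left(X{\left(\left(1 + 0\right) + 1 \right)} \right)} = \left(333 + 469\right) \frac{1}{8} = 802 \cdot \frac{1}{8} = \frac{401}{4}$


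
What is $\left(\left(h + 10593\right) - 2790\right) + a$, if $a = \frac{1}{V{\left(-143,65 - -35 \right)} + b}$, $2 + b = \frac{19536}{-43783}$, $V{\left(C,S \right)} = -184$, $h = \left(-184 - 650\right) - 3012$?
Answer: $\frac{32301635735}{8163174} \approx 3957.0$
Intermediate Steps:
$h = -3846$ ($h = -834 - 3012 = -3846$)
$b = - \frac{107102}{43783}$ ($b = -2 + \frac{19536}{-43783} = -2 + 19536 \left(- \frac{1}{43783}\right) = -2 - \frac{19536}{43783} = - \frac{107102}{43783} \approx -2.4462$)
$a = - \frac{43783}{8163174}$ ($a = \frac{1}{-184 - \frac{107102}{43783}} = \frac{1}{- \frac{8163174}{43783}} = - \frac{43783}{8163174} \approx -0.0053635$)
$\left(\left(h + 10593\right) - 2790\right) + a = \left(\left(-3846 + 10593\right) - 2790\right) - \frac{43783}{8163174} = \left(6747 - 2790\right) - \frac{43783}{8163174} = 3957 - \frac{43783}{8163174} = \frac{32301635735}{8163174}$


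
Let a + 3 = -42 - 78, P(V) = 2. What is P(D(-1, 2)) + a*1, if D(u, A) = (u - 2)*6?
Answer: -121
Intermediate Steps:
D(u, A) = -12 + 6*u (D(u, A) = (-2 + u)*6 = -12 + 6*u)
a = -123 (a = -3 + (-42 - 78) = -3 - 120 = -123)
P(D(-1, 2)) + a*1 = 2 - 123*1 = 2 - 123 = -121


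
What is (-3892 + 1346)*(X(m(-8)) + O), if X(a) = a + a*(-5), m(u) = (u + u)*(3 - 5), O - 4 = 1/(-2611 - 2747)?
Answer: 44514331/141 ≈ 3.1570e+5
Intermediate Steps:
O = 21431/5358 (O = 4 + 1/(-2611 - 2747) = 4 + 1/(-5358) = 4 - 1/5358 = 21431/5358 ≈ 3.9998)
m(u) = -4*u (m(u) = (2*u)*(-2) = -4*u)
X(a) = -4*a (X(a) = a - 5*a = -4*a)
(-3892 + 1346)*(X(m(-8)) + O) = (-3892 + 1346)*(-(-16)*(-8) + 21431/5358) = -2546*(-4*32 + 21431/5358) = -2546*(-128 + 21431/5358) = -2546*(-664393/5358) = 44514331/141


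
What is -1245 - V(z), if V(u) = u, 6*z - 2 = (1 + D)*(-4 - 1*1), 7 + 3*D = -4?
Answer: -11228/9 ≈ -1247.6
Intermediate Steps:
D = -11/3 (D = -7/3 + (1/3)*(-4) = -7/3 - 4/3 = -11/3 ≈ -3.6667)
z = 23/9 (z = 1/3 + ((1 - 11/3)*(-4 - 1*1))/6 = 1/3 + (-8*(-4 - 1)/3)/6 = 1/3 + (-8/3*(-5))/6 = 1/3 + (1/6)*(40/3) = 1/3 + 20/9 = 23/9 ≈ 2.5556)
-1245 - V(z) = -1245 - 1*23/9 = -1245 - 23/9 = -11228/9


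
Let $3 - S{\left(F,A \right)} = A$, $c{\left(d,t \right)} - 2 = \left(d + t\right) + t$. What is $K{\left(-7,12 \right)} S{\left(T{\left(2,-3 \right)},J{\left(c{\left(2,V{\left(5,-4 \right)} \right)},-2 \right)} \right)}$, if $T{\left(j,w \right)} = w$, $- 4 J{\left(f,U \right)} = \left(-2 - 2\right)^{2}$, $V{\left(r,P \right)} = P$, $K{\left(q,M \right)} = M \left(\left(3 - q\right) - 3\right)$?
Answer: $588$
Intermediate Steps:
$K{\left(q,M \right)} = - M q$ ($K{\left(q,M \right)} = M \left(- q\right) = - M q$)
$c{\left(d,t \right)} = 2 + d + 2 t$ ($c{\left(d,t \right)} = 2 + \left(\left(d + t\right) + t\right) = 2 + \left(d + 2 t\right) = 2 + d + 2 t$)
$J{\left(f,U \right)} = -4$ ($J{\left(f,U \right)} = - \frac{\left(-2 - 2\right)^{2}}{4} = - \frac{\left(-4\right)^{2}}{4} = \left(- \frac{1}{4}\right) 16 = -4$)
$S{\left(F,A \right)} = 3 - A$
$K{\left(-7,12 \right)} S{\left(T{\left(2,-3 \right)},J{\left(c{\left(2,V{\left(5,-4 \right)} \right)},-2 \right)} \right)} = \left(-1\right) 12 \left(-7\right) \left(3 - -4\right) = 84 \left(3 + 4\right) = 84 \cdot 7 = 588$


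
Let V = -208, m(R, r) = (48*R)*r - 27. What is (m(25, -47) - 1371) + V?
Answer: -58006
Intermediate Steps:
m(R, r) = -27 + 48*R*r (m(R, r) = 48*R*r - 27 = -27 + 48*R*r)
(m(25, -47) - 1371) + V = ((-27 + 48*25*(-47)) - 1371) - 208 = ((-27 - 56400) - 1371) - 208 = (-56427 - 1371) - 208 = -57798 - 208 = -58006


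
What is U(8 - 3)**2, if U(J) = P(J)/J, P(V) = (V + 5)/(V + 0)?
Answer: 4/25 ≈ 0.16000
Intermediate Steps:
P(V) = (5 + V)/V
U(J) = (5 + J)/J**2 (U(J) = ((5 + J)/J)/J = (5 + J)/J**2)
U(8 - 3)**2 = ((5 + (8 - 3))/(8 - 3)**2)**2 = ((5 + 5)/5**2)**2 = ((1/25)*10)**2 = (2/5)**2 = 4/25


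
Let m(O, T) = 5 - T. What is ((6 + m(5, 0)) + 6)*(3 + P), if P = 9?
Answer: 204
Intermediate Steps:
((6 + m(5, 0)) + 6)*(3 + P) = ((6 + (5 - 1*0)) + 6)*(3 + 9) = ((6 + (5 + 0)) + 6)*12 = ((6 + 5) + 6)*12 = (11 + 6)*12 = 17*12 = 204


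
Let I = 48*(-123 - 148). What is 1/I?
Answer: -1/13008 ≈ -7.6876e-5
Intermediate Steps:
I = -13008 (I = 48*(-271) = -13008)
1/I = 1/(-13008) = -1/13008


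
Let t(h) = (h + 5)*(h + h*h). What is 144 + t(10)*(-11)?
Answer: -18006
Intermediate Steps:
t(h) = (5 + h)*(h + h²)
144 + t(10)*(-11) = 144 + (10*(5 + 10² + 6*10))*(-11) = 144 + (10*(5 + 100 + 60))*(-11) = 144 + (10*165)*(-11) = 144 + 1650*(-11) = 144 - 18150 = -18006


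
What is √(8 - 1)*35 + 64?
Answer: 64 + 35*√7 ≈ 156.60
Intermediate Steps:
√(8 - 1)*35 + 64 = √7*35 + 64 = 35*√7 + 64 = 64 + 35*√7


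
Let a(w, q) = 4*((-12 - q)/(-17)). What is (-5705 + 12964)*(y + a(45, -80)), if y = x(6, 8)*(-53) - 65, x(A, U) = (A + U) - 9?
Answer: -2511614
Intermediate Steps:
x(A, U) = -9 + A + U
a(w, q) = 48/17 + 4*q/17 (a(w, q) = 4*((-12 - q)*(-1/17)) = 4*(12/17 + q/17) = 48/17 + 4*q/17)
y = -330 (y = (-9 + 6 + 8)*(-53) - 65 = 5*(-53) - 65 = -265 - 65 = -330)
(-5705 + 12964)*(y + a(45, -80)) = (-5705 + 12964)*(-330 + (48/17 + (4/17)*(-80))) = 7259*(-330 + (48/17 - 320/17)) = 7259*(-330 - 16) = 7259*(-346) = -2511614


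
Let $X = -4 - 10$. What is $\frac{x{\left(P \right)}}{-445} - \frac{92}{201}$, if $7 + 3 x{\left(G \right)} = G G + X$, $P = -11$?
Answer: $- \frac{3176}{5963} \approx -0.53262$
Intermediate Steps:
$X = -14$
$x{\left(G \right)} = -7 + \frac{G^{2}}{3}$ ($x{\left(G \right)} = - \frac{7}{3} + \frac{G G - 14}{3} = - \frac{7}{3} + \frac{G^{2} - 14}{3} = - \frac{7}{3} + \frac{-14 + G^{2}}{3} = - \frac{7}{3} + \left(- \frac{14}{3} + \frac{G^{2}}{3}\right) = -7 + \frac{G^{2}}{3}$)
$\frac{x{\left(P \right)}}{-445} - \frac{92}{201} = \frac{-7 + \frac{\left(-11\right)^{2}}{3}}{-445} - \frac{92}{201} = \left(-7 + \frac{1}{3} \cdot 121\right) \left(- \frac{1}{445}\right) - \frac{92}{201} = \left(-7 + \frac{121}{3}\right) \left(- \frac{1}{445}\right) - \frac{92}{201} = \frac{100}{3} \left(- \frac{1}{445}\right) - \frac{92}{201} = - \frac{20}{267} - \frac{92}{201} = - \frac{3176}{5963}$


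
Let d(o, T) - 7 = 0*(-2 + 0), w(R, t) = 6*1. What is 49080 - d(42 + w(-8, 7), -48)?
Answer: 49073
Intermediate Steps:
w(R, t) = 6
d(o, T) = 7 (d(o, T) = 7 + 0*(-2 + 0) = 7 + 0*(-2) = 7 + 0 = 7)
49080 - d(42 + w(-8, 7), -48) = 49080 - 1*7 = 49080 - 7 = 49073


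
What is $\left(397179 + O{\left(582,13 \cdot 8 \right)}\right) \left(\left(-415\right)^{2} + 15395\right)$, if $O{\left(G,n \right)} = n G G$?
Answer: $6683863999500$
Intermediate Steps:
$O{\left(G,n \right)} = n G^{2}$ ($O{\left(G,n \right)} = G n G = n G^{2}$)
$\left(397179 + O{\left(582,13 \cdot 8 \right)}\right) \left(\left(-415\right)^{2} + 15395\right) = \left(397179 + 13 \cdot 8 \cdot 582^{2}\right) \left(\left(-415\right)^{2} + 15395\right) = \left(397179 + 104 \cdot 338724\right) \left(172225 + 15395\right) = \left(397179 + 35227296\right) 187620 = 35624475 \cdot 187620 = 6683863999500$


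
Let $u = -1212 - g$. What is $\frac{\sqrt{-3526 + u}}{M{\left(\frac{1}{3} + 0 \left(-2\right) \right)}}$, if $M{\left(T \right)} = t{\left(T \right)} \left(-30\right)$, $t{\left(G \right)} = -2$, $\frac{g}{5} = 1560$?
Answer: $\frac{i \sqrt{12538}}{60} \approx 1.8662 i$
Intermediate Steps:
$g = 7800$ ($g = 5 \cdot 1560 = 7800$)
$u = -9012$ ($u = -1212 - 7800 = -9012$)
$M{\left(T \right)} = 60$ ($M{\left(T \right)} = \left(-2\right) \left(-30\right) = 60$)
$\frac{\sqrt{-3526 + u}}{M{\left(\frac{1}{3} + 0 \left(-2\right) \right)}} = \frac{\sqrt{-3526 - 9012}}{60} = \sqrt{-12538} \cdot \frac{1}{60} = i \sqrt{12538} \cdot \frac{1}{60} = \frac{i \sqrt{12538}}{60}$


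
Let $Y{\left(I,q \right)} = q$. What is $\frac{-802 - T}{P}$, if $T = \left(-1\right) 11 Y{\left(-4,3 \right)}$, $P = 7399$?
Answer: $- \frac{769}{7399} \approx -0.10393$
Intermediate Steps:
$T = -33$ ($T = \left(-1\right) 11 \cdot 3 = \left(-11\right) 3 = -33$)
$\frac{-802 - T}{P} = \frac{-802 - -33}{7399} = \left(-802 + 33\right) \frac{1}{7399} = \left(-769\right) \frac{1}{7399} = - \frac{769}{7399}$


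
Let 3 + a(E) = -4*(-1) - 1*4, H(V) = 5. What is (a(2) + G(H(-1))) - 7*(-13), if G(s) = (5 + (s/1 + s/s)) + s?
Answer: 104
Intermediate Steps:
a(E) = -3 (a(E) = -3 + (-4*(-1) - 1*4) = -3 + (4 - 4) = -3 + 0 = -3)
G(s) = 6 + 2*s (G(s) = (5 + (s*1 + 1)) + s = (5 + (s + 1)) + s = (5 + (1 + s)) + s = (6 + s) + s = 6 + 2*s)
(a(2) + G(H(-1))) - 7*(-13) = (-3 + (6 + 2*5)) - 7*(-13) = (-3 + (6 + 10)) + 91 = (-3 + 16) + 91 = 13 + 91 = 104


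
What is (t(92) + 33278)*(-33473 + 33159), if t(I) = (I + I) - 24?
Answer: -10499532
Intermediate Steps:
t(I) = -24 + 2*I (t(I) = 2*I - 24 = -24 + 2*I)
(t(92) + 33278)*(-33473 + 33159) = ((-24 + 2*92) + 33278)*(-33473 + 33159) = ((-24 + 184) + 33278)*(-314) = (160 + 33278)*(-314) = 33438*(-314) = -10499532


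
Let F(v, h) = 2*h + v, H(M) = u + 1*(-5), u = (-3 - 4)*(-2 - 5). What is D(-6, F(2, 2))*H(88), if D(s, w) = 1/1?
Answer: 44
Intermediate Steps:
u = 49 (u = -7*(-7) = 49)
H(M) = 44 (H(M) = 49 + 1*(-5) = 49 - 5 = 44)
F(v, h) = v + 2*h
D(s, w) = 1
D(-6, F(2, 2))*H(88) = 1*44 = 44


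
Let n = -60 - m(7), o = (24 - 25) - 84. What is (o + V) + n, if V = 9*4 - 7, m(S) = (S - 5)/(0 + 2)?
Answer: -117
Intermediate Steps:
m(S) = -5/2 + S/2 (m(S) = (-5 + S)/2 = (-5 + S)*(½) = -5/2 + S/2)
o = -85 (o = -1 - 84 = -85)
V = 29 (V = 36 - 7 = 29)
n = -61 (n = -60 - (-5/2 + (½)*7) = -60 - (-5/2 + 7/2) = -60 - 1*1 = -60 - 1 = -61)
(o + V) + n = (-85 + 29) - 61 = -56 - 61 = -117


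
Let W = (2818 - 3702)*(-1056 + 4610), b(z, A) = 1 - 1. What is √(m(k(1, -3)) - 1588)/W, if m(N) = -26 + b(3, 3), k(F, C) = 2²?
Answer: -I*√1614/3141736 ≈ -1.2787e-5*I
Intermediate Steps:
k(F, C) = 4
b(z, A) = 0
m(N) = -26 (m(N) = -26 + 0 = -26)
W = -3141736 (W = -884*3554 = -3141736)
√(m(k(1, -3)) - 1588)/W = √(-26 - 1588)/(-3141736) = √(-1614)*(-1/3141736) = (I*√1614)*(-1/3141736) = -I*√1614/3141736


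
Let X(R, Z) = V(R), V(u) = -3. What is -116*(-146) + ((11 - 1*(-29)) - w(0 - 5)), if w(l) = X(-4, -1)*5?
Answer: 16991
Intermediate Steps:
X(R, Z) = -3
w(l) = -15 (w(l) = -3*5 = -15)
-116*(-146) + ((11 - 1*(-29)) - w(0 - 5)) = -116*(-146) + ((11 - 1*(-29)) - 1*(-15)) = 16936 + ((11 + 29) + 15) = 16936 + (40 + 15) = 16936 + 55 = 16991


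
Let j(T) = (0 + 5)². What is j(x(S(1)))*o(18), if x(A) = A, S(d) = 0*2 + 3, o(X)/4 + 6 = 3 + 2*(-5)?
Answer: -1300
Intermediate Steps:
o(X) = -52 (o(X) = -24 + 4*(3 + 2*(-5)) = -24 + 4*(3 - 10) = -24 + 4*(-7) = -24 - 28 = -52)
S(d) = 3 (S(d) = 0 + 3 = 3)
j(T) = 25 (j(T) = 5² = 25)
j(x(S(1)))*o(18) = 25*(-52) = -1300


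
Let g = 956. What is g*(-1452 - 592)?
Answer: -1954064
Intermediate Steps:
g*(-1452 - 592) = 956*(-1452 - 592) = 956*(-2044) = -1954064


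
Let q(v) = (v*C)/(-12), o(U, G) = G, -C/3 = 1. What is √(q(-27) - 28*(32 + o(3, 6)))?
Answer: I*√4283/2 ≈ 32.722*I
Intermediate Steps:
C = -3 (C = -3*1 = -3)
q(v) = v/4 (q(v) = (v*(-3))/(-12) = -3*v*(-1/12) = v/4)
√(q(-27) - 28*(32 + o(3, 6))) = √((¼)*(-27) - 28*(32 + 6)) = √(-27/4 - 28*38) = √(-27/4 - 1064) = √(-4283/4) = I*√4283/2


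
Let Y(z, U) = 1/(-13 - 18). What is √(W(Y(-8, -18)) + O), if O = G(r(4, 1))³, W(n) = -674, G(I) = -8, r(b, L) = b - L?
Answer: I*√1186 ≈ 34.438*I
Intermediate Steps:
Y(z, U) = -1/31 (Y(z, U) = 1/(-31) = -1/31)
O = -512 (O = (-8)³ = -512)
√(W(Y(-8, -18)) + O) = √(-674 - 512) = √(-1186) = I*√1186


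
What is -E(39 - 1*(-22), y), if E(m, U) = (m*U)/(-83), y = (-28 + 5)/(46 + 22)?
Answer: -1403/5644 ≈ -0.24858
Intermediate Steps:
y = -23/68 ≈ -0.33824
E(m, U) = -U*m/83 (E(m, U) = (U*m)*(-1/83) = -U*m/83)
-E(39 - 1*(-22), y) = -(-1)*(-23)*(39 - 1*(-22))/(83*68) = -(-1)*(-23)*(39 + 22)/(83*68) = -(-1)*(-23)*61/(83*68) = -1*1403/5644 = -1403/5644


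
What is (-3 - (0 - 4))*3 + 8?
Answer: 11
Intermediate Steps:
(-3 - (0 - 4))*3 + 8 = (-3 - 1*(-4))*3 + 8 = (-3 + 4)*3 + 8 = 1*3 + 8 = 3 + 8 = 11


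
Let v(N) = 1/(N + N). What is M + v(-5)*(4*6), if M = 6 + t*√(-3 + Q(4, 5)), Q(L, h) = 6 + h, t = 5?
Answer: 18/5 + 10*√2 ≈ 17.742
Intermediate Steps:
M = 6 + 10*√2 (M = 6 + 5*√(-3 + (6 + 5)) = 6 + 5*√(-3 + 11) = 6 + 5*√8 = 6 + 5*(2*√2) = 6 + 10*√2 ≈ 20.142)
v(N) = 1/(2*N)
M + v(-5)*(4*6) = (6 + 10*√2) + ((½)/(-5))*(4*6) = (6 + 10*√2) + ((½)*(-⅕))*24 = (6 + 10*√2) - ⅒*24 = (6 + 10*√2) - 12/5 = 18/5 + 10*√2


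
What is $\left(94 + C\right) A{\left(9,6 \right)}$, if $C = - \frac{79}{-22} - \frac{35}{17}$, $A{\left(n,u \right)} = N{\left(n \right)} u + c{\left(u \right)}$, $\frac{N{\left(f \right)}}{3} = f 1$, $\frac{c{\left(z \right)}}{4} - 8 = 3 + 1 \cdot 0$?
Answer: $\frac{3680087}{187} \approx 19680.0$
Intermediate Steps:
$c{\left(z \right)} = 44$ ($c{\left(z \right)} = 32 + 4 \left(3 + 1 \cdot 0\right) = 32 + 4 \left(3 + 0\right) = 32 + 4 \cdot 3 = 32 + 12 = 44$)
$N{\left(f \right)} = 3 f$ ($N{\left(f \right)} = 3 f 1 = 3 f$)
$A{\left(n,u \right)} = 44 + 3 n u$ ($A{\left(n,u \right)} = 3 n u + 44 = 44 + 3 n u$)
$C = \frac{573}{374}$ ($C = \left(-79\right) \left(- \frac{1}{22}\right) - \frac{35}{17} = \frac{79}{22} - \frac{35}{17} = \frac{573}{374} \approx 1.5321$)
$\left(94 + C\right) A{\left(9,6 \right)} = \left(94 + \frac{573}{374}\right) \left(44 + 3 \cdot 9 \cdot 6\right) = \frac{35729 \left(44 + 162\right)}{374} = \frac{35729}{374} \cdot 206 = \frac{3680087}{187}$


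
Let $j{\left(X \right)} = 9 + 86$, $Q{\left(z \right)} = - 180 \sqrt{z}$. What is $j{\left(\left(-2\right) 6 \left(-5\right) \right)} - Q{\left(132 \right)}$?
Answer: $95 + 360 \sqrt{33} \approx 2163.0$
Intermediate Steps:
$j{\left(X \right)} = 95$
$j{\left(\left(-2\right) 6 \left(-5\right) \right)} - Q{\left(132 \right)} = 95 - - 180 \sqrt{132} = 95 - - 180 \cdot 2 \sqrt{33} = 95 - - 360 \sqrt{33} = 95 + 360 \sqrt{33}$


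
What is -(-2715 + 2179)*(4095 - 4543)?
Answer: -240128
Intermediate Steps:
-(-2715 + 2179)*(4095 - 4543) = -(-536)*(-448) = -1*240128 = -240128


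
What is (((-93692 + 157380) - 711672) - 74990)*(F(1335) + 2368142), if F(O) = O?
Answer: -1713070264598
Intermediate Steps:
(((-93692 + 157380) - 711672) - 74990)*(F(1335) + 2368142) = (((-93692 + 157380) - 711672) - 74990)*(1335 + 2368142) = ((63688 - 711672) - 74990)*2369477 = (-647984 - 74990)*2369477 = -722974*2369477 = -1713070264598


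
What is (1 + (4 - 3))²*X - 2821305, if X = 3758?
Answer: -2806273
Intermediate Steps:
(1 + (4 - 3))²*X - 2821305 = (1 + (4 - 3))²*3758 - 2821305 = (1 + 1)²*3758 - 2821305 = 2²*3758 - 2821305 = 4*3758 - 2821305 = 15032 - 2821305 = -2806273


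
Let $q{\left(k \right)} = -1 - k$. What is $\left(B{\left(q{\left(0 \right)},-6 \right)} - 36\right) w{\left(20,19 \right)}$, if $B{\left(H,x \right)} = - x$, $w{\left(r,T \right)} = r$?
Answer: $-600$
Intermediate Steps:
$\left(B{\left(q{\left(0 \right)},-6 \right)} - 36\right) w{\left(20,19 \right)} = \left(\left(-1\right) \left(-6\right) - 36\right) 20 = \left(6 - 36\right) 20 = \left(-30\right) 20 = -600$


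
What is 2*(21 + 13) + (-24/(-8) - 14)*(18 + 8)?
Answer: -218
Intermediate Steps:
2*(21 + 13) + (-24/(-8) - 14)*(18 + 8) = 2*34 + (-24*(-⅛) - 14)*26 = 68 + (3 - 14)*26 = 68 - 11*26 = 68 - 286 = -218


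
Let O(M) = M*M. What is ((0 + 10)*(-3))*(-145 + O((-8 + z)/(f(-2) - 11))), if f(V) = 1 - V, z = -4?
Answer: 8565/2 ≈ 4282.5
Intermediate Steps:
O(M) = M²
((0 + 10)*(-3))*(-145 + O((-8 + z)/(f(-2) - 11))) = ((0 + 10)*(-3))*(-145 + ((-8 - 4)/((1 - 1*(-2)) - 11))²) = (10*(-3))*(-145 + (-12/((1 + 2) - 11))²) = -30*(-145 + (-12/(3 - 11))²) = -30*(-145 + (-12/(-8))²) = -30*(-145 + (-12*(-⅛))²) = -30*(-145 + (3/2)²) = -30*(-145 + 9/4) = -30*(-571/4) = 8565/2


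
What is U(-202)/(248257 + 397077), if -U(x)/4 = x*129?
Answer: 52116/322667 ≈ 0.16152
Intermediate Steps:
U(x) = -516*x (U(x) = -4*x*129 = -516*x)
U(-202)/(248257 + 397077) = (-516*(-202))/(248257 + 397077) = 104232/645334 = 104232*(1/645334) = 52116/322667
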